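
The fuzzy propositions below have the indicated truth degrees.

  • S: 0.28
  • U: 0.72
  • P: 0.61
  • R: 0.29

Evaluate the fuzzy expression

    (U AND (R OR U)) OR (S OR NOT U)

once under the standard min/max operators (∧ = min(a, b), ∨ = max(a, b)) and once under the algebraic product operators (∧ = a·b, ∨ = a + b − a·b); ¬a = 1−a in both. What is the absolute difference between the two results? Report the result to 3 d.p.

0.061

Under standard min/max:
  R OR U = max(a, b) on (0.29, 0.72) = 0.72
  U AND (R OR U) = min(a, b) on (0.72, 0.72) = 0.72
  NOT U = 1 − 0.72 = 0.28
  S OR NOT U = max(a, b) on (0.28, 0.28) = 0.28
  (U AND (R OR U)) OR (S OR NOT U) = max(a, b) on (0.72, 0.28) = 0.72
  → value = 0.7200
Under algebraic product:
  R OR U = a + b − a·b on (0.2900, 0.7200) = 0.8012
  U AND (R OR U) = a·b on (0.7200, 0.8012) = 0.5769
  NOT U = 1 − 0.7200 = 0.2800
  S OR NOT U = a + b − a·b on (0.2800, 0.2800) = 0.4816
  (U AND (R OR U)) OR (S OR NOT U) = a + b − a·b on (0.5769, 0.4816) = 0.7806
  → value = 0.7806
|0.7200 − 0.7806| = 0.061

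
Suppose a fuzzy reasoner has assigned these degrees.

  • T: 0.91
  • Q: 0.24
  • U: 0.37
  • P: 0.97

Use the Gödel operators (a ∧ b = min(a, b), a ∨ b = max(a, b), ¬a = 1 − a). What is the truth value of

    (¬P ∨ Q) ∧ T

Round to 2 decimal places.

¬P = 1 − 0.97 = 0.03
¬P ∨ Q = max(a, b) on (0.03, 0.24) = 0.24
(¬P ∨ Q) ∧ T = min(a, b) on (0.24, 0.91) = 0.24

0.24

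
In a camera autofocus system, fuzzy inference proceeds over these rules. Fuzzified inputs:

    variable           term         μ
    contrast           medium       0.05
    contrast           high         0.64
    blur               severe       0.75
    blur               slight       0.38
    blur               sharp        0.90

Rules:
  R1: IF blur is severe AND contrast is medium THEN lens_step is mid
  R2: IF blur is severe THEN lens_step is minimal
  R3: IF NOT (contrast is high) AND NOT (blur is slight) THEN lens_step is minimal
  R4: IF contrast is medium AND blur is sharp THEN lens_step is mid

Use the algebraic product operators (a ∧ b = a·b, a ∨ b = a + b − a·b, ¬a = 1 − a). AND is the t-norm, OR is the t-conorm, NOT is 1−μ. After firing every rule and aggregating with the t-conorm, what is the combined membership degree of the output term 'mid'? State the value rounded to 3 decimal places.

0.081

R1: severe=0.75, medium=0.05; AND[a·b] → w = 0.0375
R2: severe=0.75 → w = 0.7500
R3: ¬high=1−0.64=0.36, ¬slight=1−0.38=0.62; AND[a·b] → w = 0.2232
R4: medium=0.05, sharp=0.90; AND[a·b] → w = 0.0450
Rules with consequent 'mid': {R1, R4} → strengths 0.0375, 0.0450
Aggregate via t-conorm [a + b − a·b]: 0.0808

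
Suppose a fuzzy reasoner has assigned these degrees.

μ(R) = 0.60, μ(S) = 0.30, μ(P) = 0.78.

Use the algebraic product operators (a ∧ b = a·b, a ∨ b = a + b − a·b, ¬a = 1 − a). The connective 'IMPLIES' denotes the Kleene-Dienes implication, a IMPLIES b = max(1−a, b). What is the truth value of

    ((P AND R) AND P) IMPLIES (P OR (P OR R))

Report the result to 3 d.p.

P AND R = a·b on (0.7800, 0.6000) = 0.4680
(P AND R) AND P = a·b on (0.4680, 0.7800) = 0.3650
P OR R = a + b − a·b on (0.7800, 0.6000) = 0.9120
P OR (P OR R) = a + b − a·b on (0.7800, 0.9120) = 0.9806
((P AND R) AND P) IMPLIES (P OR (P OR R))  [Kleene-Dienes: max(1−a, b)] with a=0.3650, b=0.9806 → 0.9806

0.981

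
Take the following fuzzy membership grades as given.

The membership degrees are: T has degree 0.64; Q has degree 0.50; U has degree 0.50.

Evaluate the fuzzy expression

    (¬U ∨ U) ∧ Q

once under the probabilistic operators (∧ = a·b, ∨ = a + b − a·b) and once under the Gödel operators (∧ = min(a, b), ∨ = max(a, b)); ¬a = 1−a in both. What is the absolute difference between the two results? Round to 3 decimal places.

Under probabilistic:
  ¬U = 1 − 0.5000 = 0.5000
  ¬U ∨ U = a + b − a·b on (0.5000, 0.5000) = 0.7500
  (¬U ∨ U) ∧ Q = a·b on (0.7500, 0.5000) = 0.3750
  → value = 0.3750
Under Gödel:
  ¬U = 1 − 0.50 = 0.50
  ¬U ∨ U = max(a, b) on (0.50, 0.50) = 0.50
  (¬U ∨ U) ∧ Q = min(a, b) on (0.50, 0.50) = 0.50
  → value = 0.5000
|0.3750 − 0.5000| = 0.125

0.125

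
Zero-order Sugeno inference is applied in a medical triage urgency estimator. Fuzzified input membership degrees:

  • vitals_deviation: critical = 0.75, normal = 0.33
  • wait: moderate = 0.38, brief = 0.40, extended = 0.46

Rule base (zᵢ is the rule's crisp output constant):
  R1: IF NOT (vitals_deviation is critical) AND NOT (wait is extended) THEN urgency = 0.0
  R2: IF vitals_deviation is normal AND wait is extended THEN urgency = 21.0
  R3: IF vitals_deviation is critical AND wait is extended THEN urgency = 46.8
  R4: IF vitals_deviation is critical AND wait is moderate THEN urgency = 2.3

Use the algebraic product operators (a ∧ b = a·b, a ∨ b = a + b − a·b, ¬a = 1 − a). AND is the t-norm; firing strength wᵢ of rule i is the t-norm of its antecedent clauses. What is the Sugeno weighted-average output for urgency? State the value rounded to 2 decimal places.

R1 (z=0.0): ¬critical=1−0.75=0.25, ¬extended=1−0.46=0.54; AND[a·b] → w = 0.1350
R2 (z=21.0): normal=0.33, extended=0.46; AND[a·b] → w = 0.1518
R3 (z=46.8): critical=0.75, extended=0.46; AND[a·b] → w = 0.3450
R4 (z=2.3): critical=0.75, moderate=0.38; AND[a·b] → w = 0.2850
Weighted average = (0.1350·0.0 + 0.1518·21.0 + 0.3450·46.8 + 0.2850·2.3) / (0.1350 + 0.1518 + 0.3450 + 0.2850)
  = 19.9893 / 0.9168 = 21.80

21.80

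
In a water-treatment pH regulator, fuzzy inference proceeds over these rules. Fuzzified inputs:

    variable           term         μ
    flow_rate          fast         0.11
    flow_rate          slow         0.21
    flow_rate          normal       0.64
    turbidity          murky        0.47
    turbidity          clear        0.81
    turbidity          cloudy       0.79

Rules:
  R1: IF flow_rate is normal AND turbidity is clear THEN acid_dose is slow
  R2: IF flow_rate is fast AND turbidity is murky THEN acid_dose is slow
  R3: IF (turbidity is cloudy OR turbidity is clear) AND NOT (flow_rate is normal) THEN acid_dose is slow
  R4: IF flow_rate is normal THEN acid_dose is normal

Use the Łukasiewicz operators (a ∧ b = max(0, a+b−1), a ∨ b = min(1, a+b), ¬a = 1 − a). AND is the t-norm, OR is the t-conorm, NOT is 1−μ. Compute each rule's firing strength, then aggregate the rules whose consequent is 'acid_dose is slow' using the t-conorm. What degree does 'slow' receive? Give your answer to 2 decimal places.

0.81

R1: normal=0.64, clear=0.81; AND[max(0, a+b−1)] → w = 0.45
R2: fast=0.11, murky=0.47; AND[max(0, a+b−1)] → w = 0.00
R3: (cloudy=0.79 OR clear=0.81) = 1.00; AND[max(0, a+b−1)] with ¬normal=1−0.64=0.36 → w = 0.36
R4: normal=0.64 → w = 0.64
Rules with consequent 'slow': {R1, R2, R3} → strengths 0.45, 0.00, 0.36
Aggregate via t-conorm [min(1, a+b)]: 0.81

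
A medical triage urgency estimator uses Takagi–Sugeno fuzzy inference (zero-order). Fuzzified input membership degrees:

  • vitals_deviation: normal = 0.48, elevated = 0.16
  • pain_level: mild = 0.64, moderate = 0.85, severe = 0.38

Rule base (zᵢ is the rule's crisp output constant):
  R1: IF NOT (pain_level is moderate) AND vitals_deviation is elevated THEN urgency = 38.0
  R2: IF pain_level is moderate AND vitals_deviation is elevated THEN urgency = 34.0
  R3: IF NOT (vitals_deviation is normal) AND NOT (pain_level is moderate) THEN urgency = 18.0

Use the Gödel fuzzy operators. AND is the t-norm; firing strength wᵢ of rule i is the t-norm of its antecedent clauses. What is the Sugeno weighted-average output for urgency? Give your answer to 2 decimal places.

30.09

R1 (z=38.0): ¬moderate=1−0.85=0.15, elevated=0.16; AND[min(a, b)] → w = 0.15
R2 (z=34.0): moderate=0.85, elevated=0.16; AND[min(a, b)] → w = 0.16
R3 (z=18.0): ¬normal=1−0.48=0.52, ¬moderate=1−0.85=0.15; AND[min(a, b)] → w = 0.15
Weighted average = (0.15·38.0 + 0.16·34.0 + 0.15·18.0) / (0.15 + 0.16 + 0.15)
  = 13.8400 / 0.4600 = 30.09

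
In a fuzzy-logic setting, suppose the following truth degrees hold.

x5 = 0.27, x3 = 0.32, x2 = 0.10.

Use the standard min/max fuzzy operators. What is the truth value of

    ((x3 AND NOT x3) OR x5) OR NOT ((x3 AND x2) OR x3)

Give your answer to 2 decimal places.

NOT x3 = 1 − 0.32 = 0.68
x3 AND NOT x3 = min(a, b) on (0.32, 0.68) = 0.32
(x3 AND NOT x3) OR x5 = max(a, b) on (0.32, 0.27) = 0.32
x3 AND x2 = min(a, b) on (0.32, 0.10) = 0.10
(x3 AND x2) OR x3 = max(a, b) on (0.10, 0.32) = 0.32
NOT ((x3 AND x2) OR x3) = 1 − 0.32 = 0.68
((x3 AND NOT x3) OR x5) OR NOT ((x3 AND x2) OR x3) = max(a, b) on (0.32, 0.68) = 0.68

0.68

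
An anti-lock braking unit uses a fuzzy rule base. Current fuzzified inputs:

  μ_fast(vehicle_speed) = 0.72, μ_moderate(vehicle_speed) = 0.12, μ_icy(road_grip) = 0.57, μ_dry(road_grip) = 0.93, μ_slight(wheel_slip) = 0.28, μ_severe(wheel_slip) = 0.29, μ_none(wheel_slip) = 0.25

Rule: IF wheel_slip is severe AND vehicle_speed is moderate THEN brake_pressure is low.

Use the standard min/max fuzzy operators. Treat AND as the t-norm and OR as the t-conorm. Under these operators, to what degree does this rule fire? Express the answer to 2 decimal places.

firing strength: severe=0.29, moderate=0.12; AND[min(a, b)] → w = 0.12

0.12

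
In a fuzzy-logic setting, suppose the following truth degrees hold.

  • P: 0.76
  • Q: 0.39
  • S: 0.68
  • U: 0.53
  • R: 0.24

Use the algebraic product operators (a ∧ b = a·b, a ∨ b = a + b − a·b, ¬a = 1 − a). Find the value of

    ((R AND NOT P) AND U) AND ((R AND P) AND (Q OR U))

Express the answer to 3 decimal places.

0.004

NOT P = 1 − 0.7600 = 0.2400
R AND NOT P = a·b on (0.2400, 0.2400) = 0.0576
(R AND NOT P) AND U = a·b on (0.0576, 0.5300) = 0.0305
R AND P = a·b on (0.2400, 0.7600) = 0.1824
Q OR U = a + b − a·b on (0.3900, 0.5300) = 0.7133
(R AND P) AND (Q OR U) = a·b on (0.1824, 0.7133) = 0.1301
((R AND NOT P) AND U) AND ((R AND P) AND (Q OR U)) = a·b on (0.0305, 0.1301) = 0.0040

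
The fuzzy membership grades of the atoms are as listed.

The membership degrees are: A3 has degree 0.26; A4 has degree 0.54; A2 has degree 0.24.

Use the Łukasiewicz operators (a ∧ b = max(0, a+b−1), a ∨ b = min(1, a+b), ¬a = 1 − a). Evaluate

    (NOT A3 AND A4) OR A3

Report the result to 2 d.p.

NOT A3 = 1 − 0.26 = 0.74
NOT A3 AND A4 = max(0, a+b−1) on (0.74, 0.54) = 0.28
(NOT A3 AND A4) OR A3 = min(1, a+b) on (0.28, 0.26) = 0.54

0.54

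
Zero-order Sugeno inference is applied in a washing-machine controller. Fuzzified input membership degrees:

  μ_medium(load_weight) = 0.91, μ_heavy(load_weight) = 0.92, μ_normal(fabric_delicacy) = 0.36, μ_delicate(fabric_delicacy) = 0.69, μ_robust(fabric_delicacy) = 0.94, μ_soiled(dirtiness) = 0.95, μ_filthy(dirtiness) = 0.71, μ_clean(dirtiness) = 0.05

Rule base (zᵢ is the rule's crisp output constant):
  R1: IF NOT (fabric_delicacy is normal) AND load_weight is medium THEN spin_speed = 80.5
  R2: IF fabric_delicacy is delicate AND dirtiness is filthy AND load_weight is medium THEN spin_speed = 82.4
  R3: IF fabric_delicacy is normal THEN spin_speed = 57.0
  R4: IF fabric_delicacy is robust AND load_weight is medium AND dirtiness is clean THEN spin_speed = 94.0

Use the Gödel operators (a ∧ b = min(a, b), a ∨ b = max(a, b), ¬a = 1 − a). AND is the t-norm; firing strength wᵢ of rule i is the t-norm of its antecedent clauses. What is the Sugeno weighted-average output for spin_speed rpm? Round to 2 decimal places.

76.78

R1 (z=80.5): ¬normal=1−0.36=0.64, medium=0.91; AND[min(a, b)] → w = 0.64
R2 (z=82.4): delicate=0.69, filthy=0.71, medium=0.91; AND[min(a, b)] → w = 0.69
R3 (z=57.0): normal=0.36 → w = 0.36
R4 (z=94.0): robust=0.94, medium=0.91, clean=0.05; AND[min(a, b)] → w = 0.05
Weighted average = (0.64·80.5 + 0.69·82.4 + 0.36·57.0 + 0.05·94.0) / (0.64 + 0.69 + 0.36 + 0.05)
  = 133.5960 / 1.7400 = 76.78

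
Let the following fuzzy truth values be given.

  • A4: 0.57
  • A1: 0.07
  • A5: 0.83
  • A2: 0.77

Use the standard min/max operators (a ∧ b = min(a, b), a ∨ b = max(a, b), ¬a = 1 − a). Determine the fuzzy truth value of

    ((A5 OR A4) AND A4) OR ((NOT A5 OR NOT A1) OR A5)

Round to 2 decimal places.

A5 OR A4 = max(a, b) on (0.83, 0.57) = 0.83
(A5 OR A4) AND A4 = min(a, b) on (0.83, 0.57) = 0.57
NOT A5 = 1 − 0.83 = 0.17
NOT A1 = 1 − 0.07 = 0.93
NOT A5 OR NOT A1 = max(a, b) on (0.17, 0.93) = 0.93
(NOT A5 OR NOT A1) OR A5 = max(a, b) on (0.93, 0.83) = 0.93
((A5 OR A4) AND A4) OR ((NOT A5 OR NOT A1) OR A5) = max(a, b) on (0.57, 0.93) = 0.93

0.93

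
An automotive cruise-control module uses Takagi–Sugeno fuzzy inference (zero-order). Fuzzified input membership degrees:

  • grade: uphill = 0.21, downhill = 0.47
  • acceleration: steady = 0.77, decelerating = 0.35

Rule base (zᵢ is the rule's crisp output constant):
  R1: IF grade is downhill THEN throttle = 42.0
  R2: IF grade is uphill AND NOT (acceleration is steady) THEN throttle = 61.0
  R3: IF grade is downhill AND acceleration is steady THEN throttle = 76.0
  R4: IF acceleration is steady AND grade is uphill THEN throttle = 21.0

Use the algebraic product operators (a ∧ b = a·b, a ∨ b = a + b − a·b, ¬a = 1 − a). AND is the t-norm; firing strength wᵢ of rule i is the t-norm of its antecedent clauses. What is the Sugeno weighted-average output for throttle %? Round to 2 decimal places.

51.43

R1 (z=42.0): downhill=0.47 → w = 0.4700
R2 (z=61.0): uphill=0.21, ¬steady=1−0.77=0.23; AND[a·b] → w = 0.0483
R3 (z=76.0): downhill=0.47, steady=0.77; AND[a·b] → w = 0.3619
R4 (z=21.0): steady=0.77, uphill=0.21; AND[a·b] → w = 0.1617
Weighted average = (0.4700·42.0 + 0.0483·61.0 + 0.3619·76.0 + 0.1617·21.0) / (0.4700 + 0.0483 + 0.3619 + 0.1617)
  = 53.5864 / 1.0419 = 51.43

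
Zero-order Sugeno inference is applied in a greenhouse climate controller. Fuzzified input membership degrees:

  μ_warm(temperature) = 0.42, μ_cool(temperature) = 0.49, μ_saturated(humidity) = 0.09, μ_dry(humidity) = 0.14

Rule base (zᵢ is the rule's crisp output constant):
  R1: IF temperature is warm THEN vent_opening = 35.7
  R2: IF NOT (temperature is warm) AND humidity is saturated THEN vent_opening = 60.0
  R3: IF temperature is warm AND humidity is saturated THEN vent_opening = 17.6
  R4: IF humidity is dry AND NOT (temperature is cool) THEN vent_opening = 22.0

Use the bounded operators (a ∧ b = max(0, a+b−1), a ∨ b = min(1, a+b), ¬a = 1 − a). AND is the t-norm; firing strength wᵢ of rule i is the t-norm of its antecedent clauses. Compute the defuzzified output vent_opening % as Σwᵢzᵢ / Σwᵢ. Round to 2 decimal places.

35.70

R1 (z=35.7): warm=0.42 → w = 0.42
R2 (z=60.0): ¬warm=1−0.42=0.58, saturated=0.09; AND[max(0, a+b−1)] → w = 0.00
R3 (z=17.6): warm=0.42, saturated=0.09; AND[max(0, a+b−1)] → w = 0.00
R4 (z=22.0): dry=0.14, ¬cool=1−0.49=0.51; AND[max(0, a+b−1)] → w = 0.00
Weighted average = (0.42·35.7 + 0.00·60.0 + 0.00·17.6 + 0.00·22.0) / (0.42 + 0.00 + 0.00 + 0.00)
  = 14.9940 / 0.4200 = 35.70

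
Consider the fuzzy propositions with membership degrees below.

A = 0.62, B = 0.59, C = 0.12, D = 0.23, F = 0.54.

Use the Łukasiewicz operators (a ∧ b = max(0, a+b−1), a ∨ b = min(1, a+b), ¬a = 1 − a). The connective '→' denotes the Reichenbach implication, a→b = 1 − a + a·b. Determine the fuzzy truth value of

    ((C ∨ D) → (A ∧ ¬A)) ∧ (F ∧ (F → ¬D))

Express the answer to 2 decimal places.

0.07

C ∨ D = min(1, a+b) on (0.12, 0.23) = 0.35
¬A = 1 − 0.62 = 0.38
A ∧ ¬A = max(0, a+b−1) on (0.62, 0.38) = 0.00
(C ∨ D) → (A ∧ ¬A)  [Reichenbach: 1 − a + a·b] with a=0.35, b=0.00 → 0.65
¬D = 1 − 0.23 = 0.77
F → ¬D  [Reichenbach: 1 − a + a·b] with a=0.54, b=0.77 → 0.88
F ∧ (F → ¬D) = max(0, a+b−1) on (0.54, 0.88) = 0.42
((C ∨ D) → (A ∧ ¬A)) ∧ (F ∧ (F → ¬D)) = max(0, a+b−1) on (0.65, 0.42) = 0.07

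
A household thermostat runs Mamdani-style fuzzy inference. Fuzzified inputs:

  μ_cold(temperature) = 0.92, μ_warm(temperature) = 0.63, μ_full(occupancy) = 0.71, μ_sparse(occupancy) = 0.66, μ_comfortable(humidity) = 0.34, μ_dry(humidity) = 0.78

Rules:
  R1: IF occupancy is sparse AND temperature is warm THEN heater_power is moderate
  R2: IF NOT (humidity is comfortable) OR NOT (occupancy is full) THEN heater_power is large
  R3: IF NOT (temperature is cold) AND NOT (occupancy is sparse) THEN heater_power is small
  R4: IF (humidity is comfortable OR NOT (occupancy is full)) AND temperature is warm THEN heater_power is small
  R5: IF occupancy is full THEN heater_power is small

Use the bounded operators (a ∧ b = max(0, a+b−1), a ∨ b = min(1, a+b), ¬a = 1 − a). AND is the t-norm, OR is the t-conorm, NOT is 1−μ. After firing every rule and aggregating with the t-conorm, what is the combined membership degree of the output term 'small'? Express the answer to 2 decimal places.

0.97

R1: sparse=0.66, warm=0.63; AND[max(0, a+b−1)] → w = 0.29
R2: ¬comfortable=1−0.34=0.66, ¬full=1−0.71=0.29; OR[min(1, a+b)] → w = 0.95
R3: ¬cold=1−0.92=0.08, ¬sparse=1−0.66=0.34; AND[max(0, a+b−1)] → w = 0.00
R4: (comfortable=0.34 OR ¬full=1−0.71=0.29) = 0.63; AND[max(0, a+b−1)] with warm=0.63 → w = 0.26
R5: full=0.71 → w = 0.71
Rules with consequent 'small': {R3, R4, R5} → strengths 0.00, 0.26, 0.71
Aggregate via t-conorm [min(1, a+b)]: 0.97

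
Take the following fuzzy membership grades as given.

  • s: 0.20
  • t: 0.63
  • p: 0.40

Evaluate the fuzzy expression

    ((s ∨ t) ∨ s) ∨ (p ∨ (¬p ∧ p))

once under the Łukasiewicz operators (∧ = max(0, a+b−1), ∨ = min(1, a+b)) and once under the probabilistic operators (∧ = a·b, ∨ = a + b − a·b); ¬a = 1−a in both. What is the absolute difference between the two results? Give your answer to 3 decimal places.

Under Łukasiewicz:
  s ∨ t = min(1, a+b) on (0.20, 0.63) = 0.83
  (s ∨ t) ∨ s = min(1, a+b) on (0.83, 0.20) = 1.00
  ¬p = 1 − 0.40 = 0.60
  ¬p ∧ p = max(0, a+b−1) on (0.60, 0.40) = 0.00
  p ∨ (¬p ∧ p) = min(1, a+b) on (0.40, 0.00) = 0.40
  ((s ∨ t) ∨ s) ∨ (p ∨ (¬p ∧ p)) = min(1, a+b) on (1.00, 0.40) = 1.00
  → value = 1.0000
Under probabilistic:
  s ∨ t = a + b − a·b on (0.2000, 0.6300) = 0.7040
  (s ∨ t) ∨ s = a + b − a·b on (0.7040, 0.2000) = 0.7632
  ¬p = 1 − 0.4000 = 0.6000
  ¬p ∧ p = a·b on (0.6000, 0.4000) = 0.2400
  p ∨ (¬p ∧ p) = a + b − a·b on (0.4000, 0.2400) = 0.5440
  ((s ∨ t) ∨ s) ∨ (p ∨ (¬p ∧ p)) = a + b − a·b on (0.7632, 0.5440) = 0.8920
  → value = 0.8920
|1.0000 − 0.8920| = 0.108

0.108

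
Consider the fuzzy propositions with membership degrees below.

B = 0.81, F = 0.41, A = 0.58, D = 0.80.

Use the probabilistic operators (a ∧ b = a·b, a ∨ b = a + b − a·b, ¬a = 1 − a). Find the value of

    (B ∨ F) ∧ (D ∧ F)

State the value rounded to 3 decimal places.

0.291

B ∨ F = a + b − a·b on (0.8100, 0.4100) = 0.8879
D ∧ F = a·b on (0.8000, 0.4100) = 0.3280
(B ∨ F) ∧ (D ∧ F) = a·b on (0.8879, 0.3280) = 0.2912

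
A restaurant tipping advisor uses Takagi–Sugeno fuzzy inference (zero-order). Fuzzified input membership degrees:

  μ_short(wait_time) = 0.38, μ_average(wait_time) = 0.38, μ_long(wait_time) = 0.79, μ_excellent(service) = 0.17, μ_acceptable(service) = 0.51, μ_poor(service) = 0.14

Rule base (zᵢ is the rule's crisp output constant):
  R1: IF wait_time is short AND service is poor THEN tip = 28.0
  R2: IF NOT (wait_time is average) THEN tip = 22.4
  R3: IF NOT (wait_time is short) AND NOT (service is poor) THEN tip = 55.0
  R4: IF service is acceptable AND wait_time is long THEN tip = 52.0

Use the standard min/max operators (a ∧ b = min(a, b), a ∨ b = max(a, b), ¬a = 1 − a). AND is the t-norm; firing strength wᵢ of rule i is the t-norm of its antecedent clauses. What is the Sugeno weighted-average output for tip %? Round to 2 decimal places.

R1 (z=28.0): short=0.38, poor=0.14; AND[min(a, b)] → w = 0.14
R2 (z=22.4): ¬average=1−0.38=0.62 → w = 0.62
R3 (z=55.0): ¬short=1−0.38=0.62, ¬poor=1−0.14=0.86; AND[min(a, b)] → w = 0.62
R4 (z=52.0): acceptable=0.51, long=0.79; AND[min(a, b)] → w = 0.51
Weighted average = (0.14·28.0 + 0.62·22.4 + 0.62·55.0 + 0.51·52.0) / (0.14 + 0.62 + 0.62 + 0.51)
  = 78.4280 / 1.8900 = 41.50

41.50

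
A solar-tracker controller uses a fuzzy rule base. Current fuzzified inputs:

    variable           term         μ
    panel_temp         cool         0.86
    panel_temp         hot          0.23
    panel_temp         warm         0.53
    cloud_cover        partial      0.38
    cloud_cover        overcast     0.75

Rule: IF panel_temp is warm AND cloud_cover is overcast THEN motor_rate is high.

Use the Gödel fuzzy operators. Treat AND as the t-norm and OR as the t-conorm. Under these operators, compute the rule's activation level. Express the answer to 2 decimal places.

firing strength: warm=0.53, overcast=0.75; AND[min(a, b)] → w = 0.53

0.53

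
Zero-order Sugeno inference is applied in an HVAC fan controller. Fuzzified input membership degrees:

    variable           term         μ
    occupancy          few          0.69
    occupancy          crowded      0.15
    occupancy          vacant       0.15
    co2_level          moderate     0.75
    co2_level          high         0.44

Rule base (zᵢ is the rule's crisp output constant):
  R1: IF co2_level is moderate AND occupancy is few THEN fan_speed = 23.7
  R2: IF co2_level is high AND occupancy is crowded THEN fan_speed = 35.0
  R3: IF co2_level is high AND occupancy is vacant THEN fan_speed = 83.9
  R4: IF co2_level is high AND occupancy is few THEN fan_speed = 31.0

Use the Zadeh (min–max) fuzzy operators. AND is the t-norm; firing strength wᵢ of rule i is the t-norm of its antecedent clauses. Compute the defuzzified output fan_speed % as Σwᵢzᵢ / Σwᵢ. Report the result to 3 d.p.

R1 (z=23.7): moderate=0.75, few=0.69; AND[min(a, b)] → w = 0.69
R2 (z=35.0): high=0.44, crowded=0.15; AND[min(a, b)] → w = 0.15
R3 (z=83.9): high=0.44, vacant=0.15; AND[min(a, b)] → w = 0.15
R4 (z=31.0): high=0.44, few=0.69; AND[min(a, b)] → w = 0.44
Weighted average = (0.69·23.7 + 0.15·35.0 + 0.15·83.9 + 0.44·31.0) / (0.69 + 0.15 + 0.15 + 0.44)
  = 47.8280 / 1.4300 = 33.446

33.446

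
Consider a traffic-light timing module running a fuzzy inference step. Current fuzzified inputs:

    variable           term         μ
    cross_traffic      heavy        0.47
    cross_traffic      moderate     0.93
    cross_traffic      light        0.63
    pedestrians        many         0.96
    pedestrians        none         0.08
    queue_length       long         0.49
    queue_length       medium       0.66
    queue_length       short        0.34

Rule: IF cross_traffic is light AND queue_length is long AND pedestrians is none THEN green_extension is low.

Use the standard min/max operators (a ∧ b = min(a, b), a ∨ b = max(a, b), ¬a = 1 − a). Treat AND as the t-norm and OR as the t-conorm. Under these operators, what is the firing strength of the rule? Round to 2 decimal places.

0.08

firing strength: light=0.63, long=0.49, none=0.08; AND[min(a, b)] → w = 0.08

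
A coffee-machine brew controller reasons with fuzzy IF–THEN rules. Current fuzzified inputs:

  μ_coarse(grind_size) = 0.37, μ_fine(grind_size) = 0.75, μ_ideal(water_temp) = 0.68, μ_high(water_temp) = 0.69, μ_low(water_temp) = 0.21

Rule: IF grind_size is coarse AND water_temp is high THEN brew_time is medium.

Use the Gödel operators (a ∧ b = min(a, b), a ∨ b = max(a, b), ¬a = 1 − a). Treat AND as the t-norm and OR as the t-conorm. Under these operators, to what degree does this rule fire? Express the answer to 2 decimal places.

firing strength: coarse=0.37, high=0.69; AND[min(a, b)] → w = 0.37

0.37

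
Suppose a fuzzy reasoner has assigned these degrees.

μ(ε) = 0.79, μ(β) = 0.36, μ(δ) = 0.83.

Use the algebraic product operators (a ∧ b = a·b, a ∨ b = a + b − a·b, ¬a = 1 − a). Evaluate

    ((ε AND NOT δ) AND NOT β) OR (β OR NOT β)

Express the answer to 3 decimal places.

0.789

NOT δ = 1 − 0.8300 = 0.1700
ε AND NOT δ = a·b on (0.7900, 0.1700) = 0.1343
NOT β = 1 − 0.3600 = 0.6400
(ε AND NOT δ) AND NOT β = a·b on (0.1343, 0.6400) = 0.0860
NOT β = 1 − 0.3600 = 0.6400
β OR NOT β = a + b − a·b on (0.3600, 0.6400) = 0.7696
((ε AND NOT δ) AND NOT β) OR (β OR NOT β) = a + b − a·b on (0.0860, 0.7696) = 0.7894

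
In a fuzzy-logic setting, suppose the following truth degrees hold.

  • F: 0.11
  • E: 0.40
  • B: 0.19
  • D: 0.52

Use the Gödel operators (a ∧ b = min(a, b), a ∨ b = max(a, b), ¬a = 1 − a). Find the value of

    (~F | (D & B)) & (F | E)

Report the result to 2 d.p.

~F = 1 − 0.11 = 0.89
D & B = min(a, b) on (0.52, 0.19) = 0.19
~F | (D & B) = max(a, b) on (0.89, 0.19) = 0.89
F | E = max(a, b) on (0.11, 0.40) = 0.40
(~F | (D & B)) & (F | E) = min(a, b) on (0.89, 0.40) = 0.40

0.40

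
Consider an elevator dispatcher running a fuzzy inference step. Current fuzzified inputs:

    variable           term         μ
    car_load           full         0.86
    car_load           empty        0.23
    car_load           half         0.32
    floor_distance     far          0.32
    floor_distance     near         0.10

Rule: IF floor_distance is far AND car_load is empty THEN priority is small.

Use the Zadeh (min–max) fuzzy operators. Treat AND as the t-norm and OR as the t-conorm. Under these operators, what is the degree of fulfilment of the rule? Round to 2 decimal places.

firing strength: far=0.32, empty=0.23; AND[min(a, b)] → w = 0.23

0.23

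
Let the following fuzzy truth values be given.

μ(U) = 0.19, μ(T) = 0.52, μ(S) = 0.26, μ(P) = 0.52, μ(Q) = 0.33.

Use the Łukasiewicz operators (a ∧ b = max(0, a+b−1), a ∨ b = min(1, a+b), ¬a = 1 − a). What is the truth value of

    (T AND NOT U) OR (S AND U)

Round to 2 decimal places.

0.33

NOT U = 1 − 0.19 = 0.81
T AND NOT U = max(0, a+b−1) on (0.52, 0.81) = 0.33
S AND U = max(0, a+b−1) on (0.26, 0.19) = 0.00
(T AND NOT U) OR (S AND U) = min(1, a+b) on (0.33, 0.00) = 0.33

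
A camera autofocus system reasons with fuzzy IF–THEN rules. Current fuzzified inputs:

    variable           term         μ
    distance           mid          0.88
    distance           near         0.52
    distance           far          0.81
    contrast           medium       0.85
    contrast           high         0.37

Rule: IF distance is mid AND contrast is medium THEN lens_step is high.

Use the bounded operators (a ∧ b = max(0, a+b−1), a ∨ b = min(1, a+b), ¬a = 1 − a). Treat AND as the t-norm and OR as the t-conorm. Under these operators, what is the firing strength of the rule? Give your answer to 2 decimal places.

firing strength: mid=0.88, medium=0.85; AND[max(0, a+b−1)] → w = 0.73

0.73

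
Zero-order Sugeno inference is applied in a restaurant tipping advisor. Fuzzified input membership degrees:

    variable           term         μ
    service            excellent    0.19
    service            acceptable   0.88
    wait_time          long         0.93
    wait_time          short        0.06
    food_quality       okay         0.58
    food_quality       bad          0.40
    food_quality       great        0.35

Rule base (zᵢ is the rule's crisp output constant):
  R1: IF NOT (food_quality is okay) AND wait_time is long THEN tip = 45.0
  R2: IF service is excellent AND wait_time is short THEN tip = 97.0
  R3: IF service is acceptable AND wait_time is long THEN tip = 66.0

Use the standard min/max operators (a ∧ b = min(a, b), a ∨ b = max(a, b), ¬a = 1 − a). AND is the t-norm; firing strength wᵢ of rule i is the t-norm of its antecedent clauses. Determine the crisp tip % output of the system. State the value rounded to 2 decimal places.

R1 (z=45.0): ¬okay=1−0.58=0.42, long=0.93; AND[min(a, b)] → w = 0.42
R2 (z=97.0): excellent=0.19, short=0.06; AND[min(a, b)] → w = 0.06
R3 (z=66.0): acceptable=0.88, long=0.93; AND[min(a, b)] → w = 0.88
Weighted average = (0.42·45.0 + 0.06·97.0 + 0.88·66.0) / (0.42 + 0.06 + 0.88)
  = 82.8000 / 1.3600 = 60.88

60.88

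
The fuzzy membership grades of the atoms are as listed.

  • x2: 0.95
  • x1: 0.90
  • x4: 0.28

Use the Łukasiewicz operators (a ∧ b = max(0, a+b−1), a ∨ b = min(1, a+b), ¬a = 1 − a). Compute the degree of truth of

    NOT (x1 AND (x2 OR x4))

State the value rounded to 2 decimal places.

x2 OR x4 = min(1, a+b) on (0.95, 0.28) = 1.00
x1 AND (x2 OR x4) = max(0, a+b−1) on (0.90, 1.00) = 0.90
NOT (x1 AND (x2 OR x4)) = 1 − 0.90 = 0.10

0.10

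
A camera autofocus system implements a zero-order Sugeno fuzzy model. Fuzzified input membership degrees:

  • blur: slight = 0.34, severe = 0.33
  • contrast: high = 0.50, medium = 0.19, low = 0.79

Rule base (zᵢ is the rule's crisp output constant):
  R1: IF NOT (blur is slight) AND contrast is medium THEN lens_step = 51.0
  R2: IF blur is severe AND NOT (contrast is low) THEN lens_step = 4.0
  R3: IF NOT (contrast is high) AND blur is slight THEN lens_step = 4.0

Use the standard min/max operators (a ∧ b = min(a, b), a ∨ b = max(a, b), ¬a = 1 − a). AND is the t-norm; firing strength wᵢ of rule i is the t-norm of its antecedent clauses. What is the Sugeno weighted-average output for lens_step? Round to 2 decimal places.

R1 (z=51.0): ¬slight=1−0.34=0.66, medium=0.19; AND[min(a, b)] → w = 0.19
R2 (z=4.0): severe=0.33, ¬low=1−0.79=0.21; AND[min(a, b)] → w = 0.21
R3 (z=4.0): ¬high=1−0.50=0.50, slight=0.34; AND[min(a, b)] → w = 0.34
Weighted average = (0.19·51.0 + 0.21·4.0 + 0.34·4.0) / (0.19 + 0.21 + 0.34)
  = 11.8900 / 0.7400 = 16.07

16.07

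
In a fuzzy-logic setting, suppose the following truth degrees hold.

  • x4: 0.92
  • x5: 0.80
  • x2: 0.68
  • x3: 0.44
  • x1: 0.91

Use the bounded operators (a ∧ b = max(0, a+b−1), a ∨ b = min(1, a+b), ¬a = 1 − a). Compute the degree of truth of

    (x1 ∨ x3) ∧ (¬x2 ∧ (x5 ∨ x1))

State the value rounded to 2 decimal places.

x1 ∨ x3 = min(1, a+b) on (0.91, 0.44) = 1.00
¬x2 = 1 − 0.68 = 0.32
x5 ∨ x1 = min(1, a+b) on (0.80, 0.91) = 1.00
¬x2 ∧ (x5 ∨ x1) = max(0, a+b−1) on (0.32, 1.00) = 0.32
(x1 ∨ x3) ∧ (¬x2 ∧ (x5 ∨ x1)) = max(0, a+b−1) on (1.00, 0.32) = 0.32

0.32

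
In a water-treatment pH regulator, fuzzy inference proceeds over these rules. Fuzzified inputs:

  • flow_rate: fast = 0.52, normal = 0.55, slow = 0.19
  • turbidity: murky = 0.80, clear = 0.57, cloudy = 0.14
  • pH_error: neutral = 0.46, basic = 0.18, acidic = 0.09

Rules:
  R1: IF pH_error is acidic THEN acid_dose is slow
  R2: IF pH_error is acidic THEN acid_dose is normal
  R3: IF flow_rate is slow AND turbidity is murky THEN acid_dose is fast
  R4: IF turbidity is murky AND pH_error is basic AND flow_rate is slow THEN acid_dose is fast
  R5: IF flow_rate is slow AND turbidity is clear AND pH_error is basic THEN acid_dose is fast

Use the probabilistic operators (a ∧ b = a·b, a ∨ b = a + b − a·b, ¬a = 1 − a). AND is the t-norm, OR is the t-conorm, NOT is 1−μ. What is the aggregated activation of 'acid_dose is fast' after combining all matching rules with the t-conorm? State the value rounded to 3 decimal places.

R1: acidic=0.09 → w = 0.0900
R2: acidic=0.09 → w = 0.0900
R3: slow=0.19, murky=0.80; AND[a·b] → w = 0.1520
R4: murky=0.80, basic=0.18, slow=0.19; AND[a·b] → w = 0.0274
R5: slow=0.19, clear=0.57, basic=0.18; AND[a·b] → w = 0.0195
Rules with consequent 'fast': {R3, R4, R5} → strengths 0.1520, 0.0274, 0.0195
Aggregate via t-conorm [a + b − a·b]: 0.1913

0.191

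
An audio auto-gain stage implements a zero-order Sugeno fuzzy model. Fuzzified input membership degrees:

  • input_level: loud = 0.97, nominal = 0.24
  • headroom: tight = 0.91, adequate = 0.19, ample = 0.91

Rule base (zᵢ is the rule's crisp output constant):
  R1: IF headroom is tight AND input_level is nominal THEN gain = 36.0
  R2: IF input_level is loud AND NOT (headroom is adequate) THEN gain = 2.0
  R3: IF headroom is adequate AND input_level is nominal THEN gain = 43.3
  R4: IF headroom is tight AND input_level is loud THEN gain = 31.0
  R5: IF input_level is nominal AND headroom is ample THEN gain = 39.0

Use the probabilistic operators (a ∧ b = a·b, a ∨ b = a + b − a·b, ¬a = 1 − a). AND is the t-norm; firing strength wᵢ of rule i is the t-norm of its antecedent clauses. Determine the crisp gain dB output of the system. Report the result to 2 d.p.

21.99

R1 (z=36.0): tight=0.91, nominal=0.24; AND[a·b] → w = 0.2184
R2 (z=2.0): loud=0.97, ¬adequate=1−0.19=0.81; AND[a·b] → w = 0.7857
R3 (z=43.3): adequate=0.19, nominal=0.24; AND[a·b] → w = 0.0456
R4 (z=31.0): tight=0.91, loud=0.97; AND[a·b] → w = 0.8827
R5 (z=39.0): nominal=0.24, ample=0.91; AND[a·b] → w = 0.2184
Weighted average = (0.2184·36.0 + 0.7857·2.0 + 0.0456·43.3 + 0.8827·31.0 + 0.2184·39.0) / (0.2184 + 0.7857 + 0.0456 + 0.8827 + 0.2184)
  = 47.2896 / 2.1508 = 21.99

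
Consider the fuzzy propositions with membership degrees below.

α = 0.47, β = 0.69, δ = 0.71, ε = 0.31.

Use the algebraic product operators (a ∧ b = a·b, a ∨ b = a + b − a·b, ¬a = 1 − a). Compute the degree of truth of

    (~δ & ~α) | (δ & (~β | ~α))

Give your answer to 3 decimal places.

0.560

~δ = 1 − 0.7100 = 0.2900
~α = 1 − 0.4700 = 0.5300
~δ & ~α = a·b on (0.2900, 0.5300) = 0.1537
~β = 1 − 0.6900 = 0.3100
~α = 1 − 0.4700 = 0.5300
~β | ~α = a + b − a·b on (0.3100, 0.5300) = 0.6757
δ & (~β | ~α) = a·b on (0.7100, 0.6757) = 0.4797
(~δ & ~α) | (δ & (~β | ~α)) = a + b − a·b on (0.1537, 0.4797) = 0.5597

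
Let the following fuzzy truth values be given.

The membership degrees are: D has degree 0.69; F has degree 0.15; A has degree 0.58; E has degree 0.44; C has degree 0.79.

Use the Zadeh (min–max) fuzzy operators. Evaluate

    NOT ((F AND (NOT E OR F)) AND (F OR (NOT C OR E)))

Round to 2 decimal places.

NOT E = 1 − 0.44 = 0.56
NOT E OR F = max(a, b) on (0.56, 0.15) = 0.56
F AND (NOT E OR F) = min(a, b) on (0.15, 0.56) = 0.15
NOT C = 1 − 0.79 = 0.21
NOT C OR E = max(a, b) on (0.21, 0.44) = 0.44
F OR (NOT C OR E) = max(a, b) on (0.15, 0.44) = 0.44
(F AND (NOT E OR F)) AND (F OR (NOT C OR E)) = min(a, b) on (0.15, 0.44) = 0.15
NOT ((F AND (NOT E OR F)) AND (F OR (NOT C OR E))) = 1 − 0.15 = 0.85

0.85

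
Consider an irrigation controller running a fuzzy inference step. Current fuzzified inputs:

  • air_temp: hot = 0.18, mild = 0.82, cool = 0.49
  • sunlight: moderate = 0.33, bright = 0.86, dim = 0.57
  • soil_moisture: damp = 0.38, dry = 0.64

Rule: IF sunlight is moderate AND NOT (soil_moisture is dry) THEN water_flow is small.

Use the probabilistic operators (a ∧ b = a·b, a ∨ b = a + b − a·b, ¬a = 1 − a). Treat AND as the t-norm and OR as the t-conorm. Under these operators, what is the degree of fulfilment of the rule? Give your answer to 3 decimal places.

0.119

firing strength: moderate=0.33, ¬dry=1−0.64=0.36; AND[a·b] → w = 0.1188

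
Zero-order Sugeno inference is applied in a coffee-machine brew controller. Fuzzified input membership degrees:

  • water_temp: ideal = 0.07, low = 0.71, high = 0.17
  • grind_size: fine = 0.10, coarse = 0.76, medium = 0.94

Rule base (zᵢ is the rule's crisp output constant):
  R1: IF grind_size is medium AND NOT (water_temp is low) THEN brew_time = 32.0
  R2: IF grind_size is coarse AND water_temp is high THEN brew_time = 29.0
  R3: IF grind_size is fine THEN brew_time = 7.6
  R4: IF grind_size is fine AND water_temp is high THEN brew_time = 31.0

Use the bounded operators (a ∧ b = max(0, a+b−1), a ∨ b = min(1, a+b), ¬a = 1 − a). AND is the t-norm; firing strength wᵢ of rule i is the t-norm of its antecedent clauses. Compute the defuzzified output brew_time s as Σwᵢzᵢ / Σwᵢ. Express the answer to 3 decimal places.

R1 (z=32.0): medium=0.94, ¬low=1−0.71=0.29; AND[max(0, a+b−1)] → w = 0.23
R2 (z=29.0): coarse=0.76, high=0.17; AND[max(0, a+b−1)] → w = 0.00
R3 (z=7.6): fine=0.10 → w = 0.10
R4 (z=31.0): fine=0.10, high=0.17; AND[max(0, a+b−1)] → w = 0.00
Weighted average = (0.23·32.0 + 0.00·29.0 + 0.10·7.6 + 0.00·31.0) / (0.23 + 0.00 + 0.10 + 0.00)
  = 8.1200 / 0.3300 = 24.606

24.606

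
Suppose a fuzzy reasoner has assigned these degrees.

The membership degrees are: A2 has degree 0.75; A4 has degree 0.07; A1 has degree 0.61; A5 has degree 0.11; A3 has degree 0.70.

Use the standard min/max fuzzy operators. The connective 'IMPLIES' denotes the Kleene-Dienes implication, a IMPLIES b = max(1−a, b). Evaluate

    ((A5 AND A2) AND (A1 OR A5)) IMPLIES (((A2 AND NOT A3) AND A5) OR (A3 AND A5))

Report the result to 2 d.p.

A5 AND A2 = min(a, b) on (0.11, 0.75) = 0.11
A1 OR A5 = max(a, b) on (0.61, 0.11) = 0.61
(A5 AND A2) AND (A1 OR A5) = min(a, b) on (0.11, 0.61) = 0.11
NOT A3 = 1 − 0.70 = 0.30
A2 AND NOT A3 = min(a, b) on (0.75, 0.30) = 0.30
(A2 AND NOT A3) AND A5 = min(a, b) on (0.30, 0.11) = 0.11
A3 AND A5 = min(a, b) on (0.70, 0.11) = 0.11
((A2 AND NOT A3) AND A5) OR (A3 AND A5) = max(a, b) on (0.11, 0.11) = 0.11
((A5 AND A2) AND (A1 OR A5)) IMPLIES (((A2 AND NOT A3) AND A5) OR (A3 AND A5))  [Kleene-Dienes: max(1−a, b)] with a=0.11, b=0.11 → 0.89

0.89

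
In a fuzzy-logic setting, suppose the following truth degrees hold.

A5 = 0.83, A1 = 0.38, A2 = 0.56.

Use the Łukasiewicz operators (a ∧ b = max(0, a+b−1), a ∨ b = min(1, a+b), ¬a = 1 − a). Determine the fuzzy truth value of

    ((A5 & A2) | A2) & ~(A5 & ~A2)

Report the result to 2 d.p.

0.68

A5 & A2 = max(0, a+b−1) on (0.83, 0.56) = 0.39
(A5 & A2) | A2 = min(1, a+b) on (0.39, 0.56) = 0.95
~A2 = 1 − 0.56 = 0.44
A5 & ~A2 = max(0, a+b−1) on (0.83, 0.44) = 0.27
~(A5 & ~A2) = 1 − 0.27 = 0.73
((A5 & A2) | A2) & ~(A5 & ~A2) = max(0, a+b−1) on (0.95, 0.73) = 0.68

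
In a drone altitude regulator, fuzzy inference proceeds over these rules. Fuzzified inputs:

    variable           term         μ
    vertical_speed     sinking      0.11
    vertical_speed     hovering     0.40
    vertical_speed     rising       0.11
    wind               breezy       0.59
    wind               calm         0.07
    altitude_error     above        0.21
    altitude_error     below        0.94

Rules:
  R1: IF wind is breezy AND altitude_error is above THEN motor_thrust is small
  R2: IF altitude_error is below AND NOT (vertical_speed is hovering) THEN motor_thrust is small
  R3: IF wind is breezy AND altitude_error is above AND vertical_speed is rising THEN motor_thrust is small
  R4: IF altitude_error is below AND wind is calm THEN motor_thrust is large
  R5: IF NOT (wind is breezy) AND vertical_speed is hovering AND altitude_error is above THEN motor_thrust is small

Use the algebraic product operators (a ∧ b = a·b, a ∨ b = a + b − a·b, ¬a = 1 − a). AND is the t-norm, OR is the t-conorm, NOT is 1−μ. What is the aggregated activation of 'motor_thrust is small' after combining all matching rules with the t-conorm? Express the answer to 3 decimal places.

0.636

R1: breezy=0.59, above=0.21; AND[a·b] → w = 0.1239
R2: below=0.94, ¬hovering=1−0.40=0.60; AND[a·b] → w = 0.5640
R3: breezy=0.59, above=0.21, rising=0.11; AND[a·b] → w = 0.0136
R4: below=0.94, calm=0.07; AND[a·b] → w = 0.0658
R5: ¬breezy=1−0.59=0.41, hovering=0.40, above=0.21; AND[a·b] → w = 0.0344
Rules with consequent 'small': {R1, R2, R3, R5} → strengths 0.1239, 0.5640, 0.0136, 0.0344
Aggregate via t-conorm [a + b − a·b]: 0.6362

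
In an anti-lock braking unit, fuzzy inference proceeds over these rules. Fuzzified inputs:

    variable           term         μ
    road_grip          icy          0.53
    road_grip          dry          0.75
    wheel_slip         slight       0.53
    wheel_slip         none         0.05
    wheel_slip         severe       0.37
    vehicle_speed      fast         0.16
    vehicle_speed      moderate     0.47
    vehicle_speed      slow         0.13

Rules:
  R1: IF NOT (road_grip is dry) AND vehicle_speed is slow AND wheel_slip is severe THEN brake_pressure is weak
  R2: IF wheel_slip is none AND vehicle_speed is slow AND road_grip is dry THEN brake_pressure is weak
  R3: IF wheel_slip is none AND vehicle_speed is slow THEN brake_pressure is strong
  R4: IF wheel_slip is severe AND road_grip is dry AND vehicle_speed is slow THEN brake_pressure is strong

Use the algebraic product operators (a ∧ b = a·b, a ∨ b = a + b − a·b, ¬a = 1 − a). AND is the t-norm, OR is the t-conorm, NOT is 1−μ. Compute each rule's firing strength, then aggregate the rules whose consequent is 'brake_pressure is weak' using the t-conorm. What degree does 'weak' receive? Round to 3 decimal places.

R1: ¬dry=1−0.75=0.25, slow=0.13, severe=0.37; AND[a·b] → w = 0.0120
R2: none=0.05, slow=0.13, dry=0.75; AND[a·b] → w = 0.0049
R3: none=0.05, slow=0.13; AND[a·b] → w = 0.0065
R4: severe=0.37, dry=0.75, slow=0.13; AND[a·b] → w = 0.0361
Rules with consequent 'weak': {R1, R2} → strengths 0.0120, 0.0049
Aggregate via t-conorm [a + b − a·b]: 0.0168

0.017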